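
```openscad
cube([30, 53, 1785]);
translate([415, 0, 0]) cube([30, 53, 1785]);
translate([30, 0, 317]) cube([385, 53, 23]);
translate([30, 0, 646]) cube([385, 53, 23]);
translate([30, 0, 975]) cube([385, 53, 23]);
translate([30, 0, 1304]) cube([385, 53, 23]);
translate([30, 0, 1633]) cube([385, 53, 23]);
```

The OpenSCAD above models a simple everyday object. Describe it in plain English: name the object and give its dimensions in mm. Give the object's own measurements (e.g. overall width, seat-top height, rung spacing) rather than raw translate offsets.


A straight ladder. Two 30×53 mm vertical rails, 1785 mm tall, stand 445 mm apart (outside-to-outside) with their front faces coplanar on the −y side. 5 rungs, each 53 mm deep and 23 mm tall, span between the inner faces of the rails, front faces flush with the rails. The lowest rung's underside is at z = 317 mm and rungs are spaced 329 mm apart (underside to underside).


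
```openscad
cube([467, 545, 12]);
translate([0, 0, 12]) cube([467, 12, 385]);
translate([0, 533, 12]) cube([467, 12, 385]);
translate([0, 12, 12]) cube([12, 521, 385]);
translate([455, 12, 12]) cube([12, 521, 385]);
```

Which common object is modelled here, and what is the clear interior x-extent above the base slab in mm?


An open box. The internal width is 443 mm.

A 467×545 base slab with four walls standing on it — an open box. The base is 467 mm wide and the walls are 12 mm thick, so the internal width is 467 − 2 × 12 = 443 mm.


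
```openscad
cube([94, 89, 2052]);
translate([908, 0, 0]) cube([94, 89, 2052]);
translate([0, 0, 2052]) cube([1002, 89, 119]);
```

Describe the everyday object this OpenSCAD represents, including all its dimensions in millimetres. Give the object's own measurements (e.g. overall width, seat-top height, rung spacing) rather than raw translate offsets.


A door frame. The clear opening is 814 mm wide and 2052 mm high. Two 94 mm wide jambs, 89 mm deep, stand either side of the opening from the floor to the top of the opening. A 119 mm thick head sits across the top of both jambs, spanning the full outside width of the frame.


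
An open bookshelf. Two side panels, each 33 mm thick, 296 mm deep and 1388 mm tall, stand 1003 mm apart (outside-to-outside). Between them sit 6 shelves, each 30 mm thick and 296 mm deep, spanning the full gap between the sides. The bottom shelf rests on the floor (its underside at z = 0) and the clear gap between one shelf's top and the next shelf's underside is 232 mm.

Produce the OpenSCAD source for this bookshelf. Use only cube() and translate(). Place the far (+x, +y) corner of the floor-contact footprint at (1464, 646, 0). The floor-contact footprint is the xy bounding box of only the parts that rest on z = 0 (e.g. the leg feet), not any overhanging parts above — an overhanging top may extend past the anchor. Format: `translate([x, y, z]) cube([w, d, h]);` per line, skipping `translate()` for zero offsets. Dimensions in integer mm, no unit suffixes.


translate([461, 350, 0]) cube([33, 296, 1388]);
translate([1431, 350, 0]) cube([33, 296, 1388]);
translate([494, 350, 0]) cube([937, 296, 30]);
translate([494, 350, 262]) cube([937, 296, 30]);
translate([494, 350, 524]) cube([937, 296, 30]);
translate([494, 350, 786]) cube([937, 296, 30]);
translate([494, 350, 1048]) cube([937, 296, 30]);
translate([494, 350, 1310]) cube([937, 296, 30]);


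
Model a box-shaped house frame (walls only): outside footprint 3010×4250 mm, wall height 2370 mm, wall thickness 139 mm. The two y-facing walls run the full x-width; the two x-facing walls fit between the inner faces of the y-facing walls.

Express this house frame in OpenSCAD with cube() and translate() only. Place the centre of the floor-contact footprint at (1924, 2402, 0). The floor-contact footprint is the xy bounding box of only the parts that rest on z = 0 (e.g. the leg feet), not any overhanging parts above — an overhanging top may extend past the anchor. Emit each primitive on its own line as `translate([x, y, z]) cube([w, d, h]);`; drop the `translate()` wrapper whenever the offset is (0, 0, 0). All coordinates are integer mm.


translate([419, 277, 0]) cube([3010, 139, 2370]);
translate([419, 4388, 0]) cube([3010, 139, 2370]);
translate([419, 416, 0]) cube([139, 3972, 2370]);
translate([3290, 416, 0]) cube([139, 3972, 2370]);


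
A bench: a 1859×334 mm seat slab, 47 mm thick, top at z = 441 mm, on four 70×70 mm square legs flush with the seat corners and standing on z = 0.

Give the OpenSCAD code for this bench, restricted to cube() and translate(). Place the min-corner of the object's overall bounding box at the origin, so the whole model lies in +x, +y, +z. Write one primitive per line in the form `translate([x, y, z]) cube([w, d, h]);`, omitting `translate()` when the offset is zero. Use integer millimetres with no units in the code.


translate([0, 0, 394]) cube([1859, 334, 47]);
cube([70, 70, 394]);
translate([0, 264, 0]) cube([70, 70, 394]);
translate([1789, 0, 0]) cube([70, 70, 394]);
translate([1789, 264, 0]) cube([70, 70, 394]);


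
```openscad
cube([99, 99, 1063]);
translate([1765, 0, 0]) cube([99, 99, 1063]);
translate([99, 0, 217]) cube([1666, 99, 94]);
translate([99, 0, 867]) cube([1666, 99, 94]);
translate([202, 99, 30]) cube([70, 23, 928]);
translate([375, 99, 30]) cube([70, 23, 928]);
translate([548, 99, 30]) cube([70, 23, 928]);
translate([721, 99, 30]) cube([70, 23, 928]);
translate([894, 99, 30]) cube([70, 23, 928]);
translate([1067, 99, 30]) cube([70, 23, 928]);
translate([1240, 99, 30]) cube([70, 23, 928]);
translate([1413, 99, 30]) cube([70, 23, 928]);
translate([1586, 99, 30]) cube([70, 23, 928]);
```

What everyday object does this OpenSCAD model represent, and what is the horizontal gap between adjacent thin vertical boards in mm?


A fence section. The picket gap is 103 mm.

Two posts, two rails, 9 pickets — a fence section. Span 1666 mm holds 9 pickets of 70 mm with 10 equal gaps: ⌊(1666 − 9·70) / 10⌋ = 103 mm.


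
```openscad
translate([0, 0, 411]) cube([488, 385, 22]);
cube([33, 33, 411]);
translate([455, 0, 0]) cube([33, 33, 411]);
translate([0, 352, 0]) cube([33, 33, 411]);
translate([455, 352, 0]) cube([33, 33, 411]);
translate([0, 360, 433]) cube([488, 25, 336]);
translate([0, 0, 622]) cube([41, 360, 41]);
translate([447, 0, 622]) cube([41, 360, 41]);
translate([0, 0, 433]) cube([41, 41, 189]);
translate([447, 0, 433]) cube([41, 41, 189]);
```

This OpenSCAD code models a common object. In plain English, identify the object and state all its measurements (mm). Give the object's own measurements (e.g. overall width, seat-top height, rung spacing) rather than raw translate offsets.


A chair. The seat is a 488×385×22 mm slab with its top at z = 433 mm, on four 33×33 mm corner legs (flush with the seat edges, standing on z = 0). A flat backrest 25 mm thick, 336 mm tall, spans the full seat width and rises from the seat top along its +y edge, rear face flush with the rear of the seat. Two armrests of 41×41 mm section run along each side from the seat's front edge to the front of the backrest, top faces 230 mm above the seat top and outer faces flush with the seat's x-edges; a 41×41 mm post under the front of each armrest stands on the seat at the front corner.


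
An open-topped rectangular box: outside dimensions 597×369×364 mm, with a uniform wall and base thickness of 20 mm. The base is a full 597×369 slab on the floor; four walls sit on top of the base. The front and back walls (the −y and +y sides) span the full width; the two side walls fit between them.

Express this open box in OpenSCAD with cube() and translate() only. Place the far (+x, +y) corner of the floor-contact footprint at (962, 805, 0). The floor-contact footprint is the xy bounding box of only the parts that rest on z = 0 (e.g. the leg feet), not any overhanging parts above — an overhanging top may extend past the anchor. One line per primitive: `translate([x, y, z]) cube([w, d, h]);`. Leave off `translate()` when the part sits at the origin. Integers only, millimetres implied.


translate([365, 436, 0]) cube([597, 369, 20]);
translate([365, 436, 20]) cube([597, 20, 344]);
translate([365, 785, 20]) cube([597, 20, 344]);
translate([365, 456, 20]) cube([20, 329, 344]);
translate([942, 456, 20]) cube([20, 329, 344]);


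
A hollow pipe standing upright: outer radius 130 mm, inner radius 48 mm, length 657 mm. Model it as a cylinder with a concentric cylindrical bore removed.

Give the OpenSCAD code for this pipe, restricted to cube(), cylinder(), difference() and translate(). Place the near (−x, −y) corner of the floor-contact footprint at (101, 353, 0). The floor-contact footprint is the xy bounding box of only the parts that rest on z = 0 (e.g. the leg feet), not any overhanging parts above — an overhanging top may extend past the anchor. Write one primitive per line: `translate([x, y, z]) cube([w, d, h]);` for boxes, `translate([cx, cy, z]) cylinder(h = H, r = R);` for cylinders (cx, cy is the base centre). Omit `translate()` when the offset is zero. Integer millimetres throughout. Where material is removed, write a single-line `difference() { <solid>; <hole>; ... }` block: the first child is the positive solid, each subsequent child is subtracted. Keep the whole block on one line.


difference() { translate([231, 483, 0]) cylinder(h = 657, r = 130); translate([231, 483, 0]) cylinder(h = 657, r = 48); }


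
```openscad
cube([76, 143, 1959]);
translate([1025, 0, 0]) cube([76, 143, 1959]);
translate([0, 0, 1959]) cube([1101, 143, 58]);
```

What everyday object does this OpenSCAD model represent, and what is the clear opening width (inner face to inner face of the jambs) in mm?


A door frame. The clear opening width is 949 mm.

Two 1959 mm tall posts with a header on top — a door frame. The left jamb is 76 mm wide at x = 0; the right jamb starts at x = 1025. The clear opening is 1025 − 76 = 949 mm.


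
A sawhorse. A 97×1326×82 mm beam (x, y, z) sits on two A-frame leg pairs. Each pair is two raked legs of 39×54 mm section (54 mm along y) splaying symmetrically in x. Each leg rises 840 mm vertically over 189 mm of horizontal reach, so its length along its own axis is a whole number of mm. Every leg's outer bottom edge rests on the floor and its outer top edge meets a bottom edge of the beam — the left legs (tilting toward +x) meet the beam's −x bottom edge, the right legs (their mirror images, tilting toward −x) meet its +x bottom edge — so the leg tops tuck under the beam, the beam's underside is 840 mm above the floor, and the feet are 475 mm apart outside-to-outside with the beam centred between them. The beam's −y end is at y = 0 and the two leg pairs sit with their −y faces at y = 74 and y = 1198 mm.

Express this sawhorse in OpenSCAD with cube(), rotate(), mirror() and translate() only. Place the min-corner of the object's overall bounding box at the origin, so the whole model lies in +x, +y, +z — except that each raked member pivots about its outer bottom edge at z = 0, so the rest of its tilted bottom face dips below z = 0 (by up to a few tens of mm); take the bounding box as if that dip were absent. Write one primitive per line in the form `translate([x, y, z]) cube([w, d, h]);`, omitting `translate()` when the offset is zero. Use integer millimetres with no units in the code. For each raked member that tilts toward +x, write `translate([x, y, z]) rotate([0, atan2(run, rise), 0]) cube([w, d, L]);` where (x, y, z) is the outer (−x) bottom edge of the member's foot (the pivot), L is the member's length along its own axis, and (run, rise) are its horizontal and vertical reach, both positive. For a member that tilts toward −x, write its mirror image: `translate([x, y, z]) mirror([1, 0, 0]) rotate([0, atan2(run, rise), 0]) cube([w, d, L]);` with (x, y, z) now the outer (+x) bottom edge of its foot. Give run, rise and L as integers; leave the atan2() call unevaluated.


translate([189, 0, 840]) cube([97, 1326, 82]);
translate([0, 74, 0]) rotate([0, atan2(189, 840), 0]) cube([39, 54, 861]);
translate([475, 74, 0]) mirror([1, 0, 0]) rotate([0, atan2(189, 840), 0]) cube([39, 54, 861]);
translate([0, 1198, 0]) rotate([0, atan2(189, 840), 0]) cube([39, 54, 861]);
translate([475, 1198, 0]) mirror([1, 0, 0]) rotate([0, atan2(189, 840), 0]) cube([39, 54, 861]);


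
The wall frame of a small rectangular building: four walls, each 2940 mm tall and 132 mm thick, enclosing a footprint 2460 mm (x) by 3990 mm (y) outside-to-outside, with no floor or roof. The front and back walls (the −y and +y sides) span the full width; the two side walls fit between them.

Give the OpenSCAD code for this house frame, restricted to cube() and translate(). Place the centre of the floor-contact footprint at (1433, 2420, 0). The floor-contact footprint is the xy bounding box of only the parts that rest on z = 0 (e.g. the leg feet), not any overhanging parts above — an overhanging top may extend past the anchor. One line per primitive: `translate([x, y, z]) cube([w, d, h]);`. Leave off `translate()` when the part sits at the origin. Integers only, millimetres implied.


translate([203, 425, 0]) cube([2460, 132, 2940]);
translate([203, 4283, 0]) cube([2460, 132, 2940]);
translate([203, 557, 0]) cube([132, 3726, 2940]);
translate([2531, 557, 0]) cube([132, 3726, 2940]);


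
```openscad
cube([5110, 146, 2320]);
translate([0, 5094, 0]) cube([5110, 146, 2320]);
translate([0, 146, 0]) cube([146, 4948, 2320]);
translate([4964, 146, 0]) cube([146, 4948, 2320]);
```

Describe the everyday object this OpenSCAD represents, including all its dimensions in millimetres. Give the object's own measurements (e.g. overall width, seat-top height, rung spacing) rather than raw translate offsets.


The wall frame of a small rectangular building: four walls, each 2320 mm tall and 146 mm thick, enclosing a footprint 5110 mm (x) by 5240 mm (y) outside-to-outside, with no floor or roof. The front and back walls (the −y and +y sides) span the full width; the two side walls fit between them.


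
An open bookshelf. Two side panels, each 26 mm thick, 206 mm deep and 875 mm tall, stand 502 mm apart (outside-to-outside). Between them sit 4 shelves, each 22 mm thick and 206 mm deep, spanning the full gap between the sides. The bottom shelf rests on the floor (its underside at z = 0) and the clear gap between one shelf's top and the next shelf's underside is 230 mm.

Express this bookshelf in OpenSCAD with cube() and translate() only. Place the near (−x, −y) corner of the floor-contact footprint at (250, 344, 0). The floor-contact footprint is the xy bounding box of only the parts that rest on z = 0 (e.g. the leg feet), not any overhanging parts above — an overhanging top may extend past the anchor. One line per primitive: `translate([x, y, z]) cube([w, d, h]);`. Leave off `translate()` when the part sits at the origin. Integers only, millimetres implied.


translate([250, 344, 0]) cube([26, 206, 875]);
translate([726, 344, 0]) cube([26, 206, 875]);
translate([276, 344, 0]) cube([450, 206, 22]);
translate([276, 344, 252]) cube([450, 206, 22]);
translate([276, 344, 504]) cube([450, 206, 22]);
translate([276, 344, 756]) cube([450, 206, 22]);


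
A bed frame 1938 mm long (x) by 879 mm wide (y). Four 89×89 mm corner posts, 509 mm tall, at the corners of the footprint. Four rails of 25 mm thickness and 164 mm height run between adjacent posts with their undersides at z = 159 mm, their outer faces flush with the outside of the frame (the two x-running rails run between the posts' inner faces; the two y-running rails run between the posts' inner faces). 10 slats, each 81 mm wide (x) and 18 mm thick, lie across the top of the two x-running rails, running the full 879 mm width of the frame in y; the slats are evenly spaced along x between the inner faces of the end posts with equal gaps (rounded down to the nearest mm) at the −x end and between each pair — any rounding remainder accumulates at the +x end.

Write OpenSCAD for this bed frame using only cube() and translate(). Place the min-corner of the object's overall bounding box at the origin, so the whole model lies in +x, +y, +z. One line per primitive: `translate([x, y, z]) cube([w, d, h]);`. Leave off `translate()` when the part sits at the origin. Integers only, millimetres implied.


cube([89, 89, 509]);
translate([0, 790, 0]) cube([89, 89, 509]);
translate([1849, 0, 0]) cube([89, 89, 509]);
translate([1849, 790, 0]) cube([89, 89, 509]);
translate([89, 0, 159]) cube([1760, 25, 164]);
translate([89, 854, 159]) cube([1760, 25, 164]);
translate([0, 89, 159]) cube([25, 701, 164]);
translate([1913, 89, 159]) cube([25, 701, 164]);
translate([175, 0, 323]) cube([81, 879, 18]);
translate([342, 0, 323]) cube([81, 879, 18]);
translate([509, 0, 323]) cube([81, 879, 18]);
translate([676, 0, 323]) cube([81, 879, 18]);
translate([843, 0, 323]) cube([81, 879, 18]);
translate([1010, 0, 323]) cube([81, 879, 18]);
translate([1177, 0, 323]) cube([81, 879, 18]);
translate([1344, 0, 323]) cube([81, 879, 18]);
translate([1511, 0, 323]) cube([81, 879, 18]);
translate([1678, 0, 323]) cube([81, 879, 18]);


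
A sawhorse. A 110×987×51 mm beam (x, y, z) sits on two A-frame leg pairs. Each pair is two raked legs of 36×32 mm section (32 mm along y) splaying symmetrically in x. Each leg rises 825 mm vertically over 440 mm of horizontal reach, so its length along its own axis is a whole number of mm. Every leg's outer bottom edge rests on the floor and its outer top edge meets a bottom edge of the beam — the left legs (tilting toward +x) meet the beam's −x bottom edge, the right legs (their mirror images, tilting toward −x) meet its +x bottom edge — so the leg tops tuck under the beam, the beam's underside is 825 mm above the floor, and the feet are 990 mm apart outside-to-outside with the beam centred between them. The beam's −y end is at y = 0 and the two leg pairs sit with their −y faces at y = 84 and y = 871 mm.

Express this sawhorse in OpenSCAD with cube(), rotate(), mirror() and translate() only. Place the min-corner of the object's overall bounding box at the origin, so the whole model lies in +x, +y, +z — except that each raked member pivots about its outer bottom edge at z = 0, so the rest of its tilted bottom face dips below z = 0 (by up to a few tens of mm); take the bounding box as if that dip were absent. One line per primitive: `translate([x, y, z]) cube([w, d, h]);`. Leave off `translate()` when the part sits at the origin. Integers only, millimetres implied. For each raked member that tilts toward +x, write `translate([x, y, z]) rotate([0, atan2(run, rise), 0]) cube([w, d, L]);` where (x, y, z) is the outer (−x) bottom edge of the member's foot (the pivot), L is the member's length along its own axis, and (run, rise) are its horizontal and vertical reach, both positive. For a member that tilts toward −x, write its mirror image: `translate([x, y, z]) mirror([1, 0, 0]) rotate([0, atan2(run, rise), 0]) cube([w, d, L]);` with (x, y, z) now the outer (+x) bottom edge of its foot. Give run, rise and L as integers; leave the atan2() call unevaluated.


translate([440, 0, 825]) cube([110, 987, 51]);
translate([0, 84, 0]) rotate([0, atan2(440, 825), 0]) cube([36, 32, 935]);
translate([990, 84, 0]) mirror([1, 0, 0]) rotate([0, atan2(440, 825), 0]) cube([36, 32, 935]);
translate([0, 871, 0]) rotate([0, atan2(440, 825), 0]) cube([36, 32, 935]);
translate([990, 871, 0]) mirror([1, 0, 0]) rotate([0, atan2(440, 825), 0]) cube([36, 32, 935]);


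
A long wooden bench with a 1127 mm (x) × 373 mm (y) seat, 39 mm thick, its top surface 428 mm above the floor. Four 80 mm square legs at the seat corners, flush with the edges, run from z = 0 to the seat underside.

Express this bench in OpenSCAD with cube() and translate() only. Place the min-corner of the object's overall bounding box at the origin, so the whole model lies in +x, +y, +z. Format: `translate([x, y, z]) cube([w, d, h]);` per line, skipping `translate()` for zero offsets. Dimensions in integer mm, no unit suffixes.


// leg_h = 428 − 39 = 389
translate([0, 0, 389]) cube([1127, 373, 39]);
cube([80, 80, 389]);
translate([0, 293, 0]) cube([80, 80, 389]);
translate([1047, 0, 0]) cube([80, 80, 389]);
translate([1047, 293, 0]) cube([80, 80, 389]);


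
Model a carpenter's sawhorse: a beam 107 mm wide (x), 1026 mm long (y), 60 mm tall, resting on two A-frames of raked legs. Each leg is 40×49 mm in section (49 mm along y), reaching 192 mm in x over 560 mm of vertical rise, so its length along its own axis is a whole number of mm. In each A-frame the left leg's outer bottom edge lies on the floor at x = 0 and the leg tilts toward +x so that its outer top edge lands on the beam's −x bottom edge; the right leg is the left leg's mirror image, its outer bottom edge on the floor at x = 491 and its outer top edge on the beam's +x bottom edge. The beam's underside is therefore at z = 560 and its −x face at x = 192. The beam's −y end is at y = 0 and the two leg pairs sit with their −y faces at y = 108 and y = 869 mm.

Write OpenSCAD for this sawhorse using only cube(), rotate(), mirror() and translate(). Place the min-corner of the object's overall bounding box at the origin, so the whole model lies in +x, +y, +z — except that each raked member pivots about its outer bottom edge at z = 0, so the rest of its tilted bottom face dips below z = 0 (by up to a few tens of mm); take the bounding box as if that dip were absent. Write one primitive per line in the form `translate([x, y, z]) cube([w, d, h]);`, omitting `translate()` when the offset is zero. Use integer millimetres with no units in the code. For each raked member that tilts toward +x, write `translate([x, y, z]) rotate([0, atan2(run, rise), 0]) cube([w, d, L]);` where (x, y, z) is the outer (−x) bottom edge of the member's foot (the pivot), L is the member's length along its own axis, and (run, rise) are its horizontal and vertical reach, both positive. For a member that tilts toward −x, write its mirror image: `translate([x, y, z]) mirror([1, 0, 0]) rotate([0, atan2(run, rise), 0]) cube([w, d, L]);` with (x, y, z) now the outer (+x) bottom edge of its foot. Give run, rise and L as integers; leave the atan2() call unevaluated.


translate([192, 0, 560]) cube([107, 1026, 60]);
translate([0, 108, 0]) rotate([0, atan2(192, 560), 0]) cube([40, 49, 592]);
translate([491, 108, 0]) mirror([1, 0, 0]) rotate([0, atan2(192, 560), 0]) cube([40, 49, 592]);
translate([0, 869, 0]) rotate([0, atan2(192, 560), 0]) cube([40, 49, 592]);
translate([491, 869, 0]) mirror([1, 0, 0]) rotate([0, atan2(192, 560), 0]) cube([40, 49, 592]);


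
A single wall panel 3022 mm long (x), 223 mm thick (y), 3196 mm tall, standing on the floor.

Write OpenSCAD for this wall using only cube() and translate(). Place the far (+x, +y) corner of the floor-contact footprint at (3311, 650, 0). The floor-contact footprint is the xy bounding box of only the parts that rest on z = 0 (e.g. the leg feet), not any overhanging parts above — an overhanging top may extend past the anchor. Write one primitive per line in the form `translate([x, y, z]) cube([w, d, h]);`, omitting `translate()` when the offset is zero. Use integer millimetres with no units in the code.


translate([289, 427, 0]) cube([3022, 223, 3196]);


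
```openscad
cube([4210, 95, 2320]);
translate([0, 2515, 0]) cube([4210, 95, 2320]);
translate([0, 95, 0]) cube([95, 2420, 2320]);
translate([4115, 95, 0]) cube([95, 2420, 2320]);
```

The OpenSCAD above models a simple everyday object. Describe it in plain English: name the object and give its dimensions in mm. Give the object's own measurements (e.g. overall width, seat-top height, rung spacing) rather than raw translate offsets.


The wall frame of a small rectangular building: four walls, each 2320 mm tall and 95 mm thick, enclosing a footprint 4210 mm (x) by 2610 mm (y) outside-to-outside, with no floor or roof. The front and back walls (the −y and +y sides) span the full width; the two side walls fit between them.


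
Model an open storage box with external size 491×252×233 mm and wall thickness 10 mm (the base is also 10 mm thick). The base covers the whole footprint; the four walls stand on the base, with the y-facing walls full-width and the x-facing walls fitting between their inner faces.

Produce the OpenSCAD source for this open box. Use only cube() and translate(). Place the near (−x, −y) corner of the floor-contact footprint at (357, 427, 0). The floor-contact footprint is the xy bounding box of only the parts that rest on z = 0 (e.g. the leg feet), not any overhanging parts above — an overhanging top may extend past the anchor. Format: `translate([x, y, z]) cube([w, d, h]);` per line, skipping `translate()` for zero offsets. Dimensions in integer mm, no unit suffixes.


translate([357, 427, 0]) cube([491, 252, 10]);
translate([357, 427, 10]) cube([491, 10, 223]);
translate([357, 669, 10]) cube([491, 10, 223]);
translate([357, 437, 10]) cube([10, 232, 223]);
translate([838, 437, 10]) cube([10, 232, 223]);


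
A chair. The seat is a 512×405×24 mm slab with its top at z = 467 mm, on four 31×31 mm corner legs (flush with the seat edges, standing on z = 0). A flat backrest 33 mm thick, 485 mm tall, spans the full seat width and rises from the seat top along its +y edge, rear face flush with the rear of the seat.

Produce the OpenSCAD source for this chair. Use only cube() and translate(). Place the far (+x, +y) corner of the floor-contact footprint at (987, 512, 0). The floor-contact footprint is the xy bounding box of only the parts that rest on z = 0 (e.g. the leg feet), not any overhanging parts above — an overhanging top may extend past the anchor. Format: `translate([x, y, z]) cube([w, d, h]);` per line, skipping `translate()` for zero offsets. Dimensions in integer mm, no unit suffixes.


// leg_h = 467 - 24 = 443
translate([475, 107, 443]) cube([512, 405, 24]);
translate([475, 107, 0]) cube([31, 31, 443]);
translate([956, 107, 0]) cube([31, 31, 443]);
translate([475, 481, 0]) cube([31, 31, 443]);
translate([956, 481, 0]) cube([31, 31, 443]);
translate([475, 479, 467]) cube([512, 33, 485]);


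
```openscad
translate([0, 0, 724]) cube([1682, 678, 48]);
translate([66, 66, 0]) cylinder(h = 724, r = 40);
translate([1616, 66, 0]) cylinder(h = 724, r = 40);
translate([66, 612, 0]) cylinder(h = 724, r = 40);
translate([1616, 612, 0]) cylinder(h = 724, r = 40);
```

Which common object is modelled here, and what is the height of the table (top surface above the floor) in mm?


A table. The table height is 772 mm.

A 1682×678×48 slab sits at z = 724 on four Ø80 mm round legs — a table. The top surface is at 724 + 48 = 772 mm.


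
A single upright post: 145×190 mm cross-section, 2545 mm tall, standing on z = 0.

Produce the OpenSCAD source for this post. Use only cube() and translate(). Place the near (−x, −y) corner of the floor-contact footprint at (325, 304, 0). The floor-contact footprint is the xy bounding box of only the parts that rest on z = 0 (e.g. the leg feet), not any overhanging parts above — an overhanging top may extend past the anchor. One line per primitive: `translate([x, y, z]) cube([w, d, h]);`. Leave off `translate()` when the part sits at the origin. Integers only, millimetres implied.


translate([325, 304, 0]) cube([145, 190, 2545]);


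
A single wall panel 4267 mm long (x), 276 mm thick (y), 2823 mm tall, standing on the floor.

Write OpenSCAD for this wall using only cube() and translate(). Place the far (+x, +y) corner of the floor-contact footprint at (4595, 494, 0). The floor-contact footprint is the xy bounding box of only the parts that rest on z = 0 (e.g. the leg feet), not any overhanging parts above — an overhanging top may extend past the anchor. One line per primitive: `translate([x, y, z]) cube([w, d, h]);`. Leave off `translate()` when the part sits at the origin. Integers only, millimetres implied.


translate([328, 218, 0]) cube([4267, 276, 2823]);


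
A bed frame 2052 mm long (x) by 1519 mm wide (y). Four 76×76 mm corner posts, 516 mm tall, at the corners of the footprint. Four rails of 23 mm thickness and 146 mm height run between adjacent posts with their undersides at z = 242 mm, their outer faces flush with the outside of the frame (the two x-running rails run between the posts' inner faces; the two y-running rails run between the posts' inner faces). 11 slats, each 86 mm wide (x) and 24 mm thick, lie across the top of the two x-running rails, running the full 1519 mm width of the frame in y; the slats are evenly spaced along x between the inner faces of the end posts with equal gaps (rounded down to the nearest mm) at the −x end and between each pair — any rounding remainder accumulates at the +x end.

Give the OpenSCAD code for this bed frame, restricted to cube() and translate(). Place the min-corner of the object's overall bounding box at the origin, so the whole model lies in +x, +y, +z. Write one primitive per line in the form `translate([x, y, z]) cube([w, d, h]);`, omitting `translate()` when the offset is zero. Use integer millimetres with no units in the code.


cube([76, 76, 516]);
translate([0, 1443, 0]) cube([76, 76, 516]);
translate([1976, 0, 0]) cube([76, 76, 516]);
translate([1976, 1443, 0]) cube([76, 76, 516]);
translate([76, 0, 242]) cube([1900, 23, 146]);
translate([76, 1496, 242]) cube([1900, 23, 146]);
translate([0, 76, 242]) cube([23, 1367, 146]);
translate([2029, 76, 242]) cube([23, 1367, 146]);
translate([155, 0, 388]) cube([86, 1519, 24]);
translate([320, 0, 388]) cube([86, 1519, 24]);
translate([485, 0, 388]) cube([86, 1519, 24]);
translate([650, 0, 388]) cube([86, 1519, 24]);
translate([815, 0, 388]) cube([86, 1519, 24]);
translate([980, 0, 388]) cube([86, 1519, 24]);
translate([1145, 0, 388]) cube([86, 1519, 24]);
translate([1310, 0, 388]) cube([86, 1519, 24]);
translate([1475, 0, 388]) cube([86, 1519, 24]);
translate([1640, 0, 388]) cube([86, 1519, 24]);
translate([1805, 0, 388]) cube([86, 1519, 24]);


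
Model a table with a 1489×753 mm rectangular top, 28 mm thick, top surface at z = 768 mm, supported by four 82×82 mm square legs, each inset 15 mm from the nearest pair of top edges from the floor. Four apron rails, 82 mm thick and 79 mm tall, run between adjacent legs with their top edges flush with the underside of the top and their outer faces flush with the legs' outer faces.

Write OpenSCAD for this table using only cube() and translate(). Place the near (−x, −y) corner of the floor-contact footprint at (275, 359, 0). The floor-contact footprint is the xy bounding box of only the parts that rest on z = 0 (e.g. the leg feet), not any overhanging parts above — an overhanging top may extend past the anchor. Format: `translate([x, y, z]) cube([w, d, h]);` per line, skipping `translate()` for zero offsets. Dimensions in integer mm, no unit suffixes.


translate([260, 344, 740]) cube([1489, 753, 28]);
translate([275, 359, 0]) cube([82, 82, 740]);
translate([1652, 359, 0]) cube([82, 82, 740]);
translate([275, 1000, 0]) cube([82, 82, 740]);
translate([1652, 1000, 0]) cube([82, 82, 740]);
translate([357, 359, 661]) cube([1295, 82, 79]);
translate([357, 1000, 661]) cube([1295, 82, 79]);
translate([275, 441, 661]) cube([82, 559, 79]);
translate([1652, 441, 661]) cube([82, 559, 79]);


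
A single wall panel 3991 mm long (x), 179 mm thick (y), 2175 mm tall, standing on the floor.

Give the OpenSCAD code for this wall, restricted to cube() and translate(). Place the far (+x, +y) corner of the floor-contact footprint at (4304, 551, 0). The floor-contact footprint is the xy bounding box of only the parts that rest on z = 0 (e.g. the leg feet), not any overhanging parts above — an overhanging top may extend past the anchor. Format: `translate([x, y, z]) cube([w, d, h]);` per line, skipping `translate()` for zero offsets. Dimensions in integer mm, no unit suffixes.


translate([313, 372, 0]) cube([3991, 179, 2175]);


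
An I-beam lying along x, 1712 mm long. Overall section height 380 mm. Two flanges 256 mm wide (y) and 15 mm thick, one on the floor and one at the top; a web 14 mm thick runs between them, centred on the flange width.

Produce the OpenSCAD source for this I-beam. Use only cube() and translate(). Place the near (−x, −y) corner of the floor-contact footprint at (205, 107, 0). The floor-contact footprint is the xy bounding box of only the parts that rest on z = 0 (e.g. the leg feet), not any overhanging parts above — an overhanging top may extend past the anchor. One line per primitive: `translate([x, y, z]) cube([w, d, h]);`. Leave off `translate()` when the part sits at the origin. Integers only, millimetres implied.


translate([205, 107, 0]) cube([1712, 256, 15]);
translate([205, 228, 15]) cube([1712, 14, 350]);
translate([205, 107, 365]) cube([1712, 256, 15]);


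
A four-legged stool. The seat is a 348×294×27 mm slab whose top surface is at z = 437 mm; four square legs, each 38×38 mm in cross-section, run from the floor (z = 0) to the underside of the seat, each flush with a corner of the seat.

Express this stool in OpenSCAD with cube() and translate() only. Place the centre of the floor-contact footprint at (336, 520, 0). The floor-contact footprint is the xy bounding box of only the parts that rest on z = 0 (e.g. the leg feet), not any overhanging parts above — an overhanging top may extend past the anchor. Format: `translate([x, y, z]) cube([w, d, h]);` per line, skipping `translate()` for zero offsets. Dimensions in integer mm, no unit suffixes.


translate([162, 373, 410]) cube([348, 294, 27]);
translate([162, 373, 0]) cube([38, 38, 410]);
translate([472, 373, 0]) cube([38, 38, 410]);
translate([162, 629, 0]) cube([38, 38, 410]);
translate([472, 629, 0]) cube([38, 38, 410]);


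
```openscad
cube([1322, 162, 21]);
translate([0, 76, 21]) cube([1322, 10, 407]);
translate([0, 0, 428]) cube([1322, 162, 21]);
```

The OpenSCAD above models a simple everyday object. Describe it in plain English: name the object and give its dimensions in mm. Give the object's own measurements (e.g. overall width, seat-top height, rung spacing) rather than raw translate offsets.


An I-beam lying along x, 1322 mm long. Overall section height 449 mm. Two flanges 162 mm wide (y) and 21 mm thick, one on the floor and one at the top; a web 10 mm thick runs between them, centred on the flange width.


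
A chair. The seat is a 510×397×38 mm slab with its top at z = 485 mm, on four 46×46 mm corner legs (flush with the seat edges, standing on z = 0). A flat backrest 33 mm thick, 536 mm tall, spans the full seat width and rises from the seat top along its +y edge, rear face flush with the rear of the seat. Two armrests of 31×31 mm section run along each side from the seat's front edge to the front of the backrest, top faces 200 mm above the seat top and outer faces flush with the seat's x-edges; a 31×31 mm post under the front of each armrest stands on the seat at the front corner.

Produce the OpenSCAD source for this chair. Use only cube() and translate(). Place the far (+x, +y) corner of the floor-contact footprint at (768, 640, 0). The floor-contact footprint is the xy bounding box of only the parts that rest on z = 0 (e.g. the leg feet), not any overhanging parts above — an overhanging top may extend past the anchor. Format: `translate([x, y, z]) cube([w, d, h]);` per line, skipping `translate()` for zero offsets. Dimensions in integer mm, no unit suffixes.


// leg_h = 485 - 38 = 447
// arm post h = 200 - 31 = 169
translate([258, 243, 447]) cube([510, 397, 38]);
translate([258, 243, 0]) cube([46, 46, 447]);
translate([722, 243, 0]) cube([46, 46, 447]);
translate([258, 594, 0]) cube([46, 46, 447]);
translate([722, 594, 0]) cube([46, 46, 447]);
translate([258, 607, 485]) cube([510, 33, 536]);
translate([258, 243, 654]) cube([31, 364, 31]);
translate([737, 243, 654]) cube([31, 364, 31]);
translate([258, 243, 485]) cube([31, 31, 169]);
translate([737, 243, 485]) cube([31, 31, 169]);


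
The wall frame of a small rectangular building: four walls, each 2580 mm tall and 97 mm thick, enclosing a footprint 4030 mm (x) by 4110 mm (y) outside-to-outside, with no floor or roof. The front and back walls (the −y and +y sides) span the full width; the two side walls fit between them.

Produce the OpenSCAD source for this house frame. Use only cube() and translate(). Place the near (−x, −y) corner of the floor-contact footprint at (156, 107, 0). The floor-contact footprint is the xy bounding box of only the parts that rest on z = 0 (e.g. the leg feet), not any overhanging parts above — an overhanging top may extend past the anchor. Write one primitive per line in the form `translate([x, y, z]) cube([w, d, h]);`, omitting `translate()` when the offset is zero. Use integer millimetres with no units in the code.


translate([156, 107, 0]) cube([4030, 97, 2580]);
translate([156, 4120, 0]) cube([4030, 97, 2580]);
translate([156, 204, 0]) cube([97, 3916, 2580]);
translate([4089, 204, 0]) cube([97, 3916, 2580]);


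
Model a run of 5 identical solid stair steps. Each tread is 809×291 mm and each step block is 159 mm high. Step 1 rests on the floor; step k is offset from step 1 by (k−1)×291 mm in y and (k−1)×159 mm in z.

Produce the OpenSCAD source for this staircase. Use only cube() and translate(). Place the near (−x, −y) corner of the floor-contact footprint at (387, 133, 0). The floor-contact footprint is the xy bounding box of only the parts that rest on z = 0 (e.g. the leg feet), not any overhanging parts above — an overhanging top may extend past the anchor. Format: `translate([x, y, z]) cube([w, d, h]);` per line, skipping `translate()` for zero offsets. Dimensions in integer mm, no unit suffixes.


translate([387, 133, 0]) cube([809, 291, 159]);
translate([387, 424, 159]) cube([809, 291, 159]);
translate([387, 715, 318]) cube([809, 291, 159]);
translate([387, 1006, 477]) cube([809, 291, 159]);
translate([387, 1297, 636]) cube([809, 291, 159]);


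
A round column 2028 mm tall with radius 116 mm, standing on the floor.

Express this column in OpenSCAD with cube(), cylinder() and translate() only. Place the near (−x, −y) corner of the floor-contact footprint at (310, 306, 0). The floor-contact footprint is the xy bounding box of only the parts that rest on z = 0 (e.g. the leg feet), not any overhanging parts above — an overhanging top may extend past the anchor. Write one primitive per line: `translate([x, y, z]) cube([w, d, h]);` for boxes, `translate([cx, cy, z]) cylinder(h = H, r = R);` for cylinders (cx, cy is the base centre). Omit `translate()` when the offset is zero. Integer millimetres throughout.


translate([426, 422, 0]) cylinder(h = 2028, r = 116);


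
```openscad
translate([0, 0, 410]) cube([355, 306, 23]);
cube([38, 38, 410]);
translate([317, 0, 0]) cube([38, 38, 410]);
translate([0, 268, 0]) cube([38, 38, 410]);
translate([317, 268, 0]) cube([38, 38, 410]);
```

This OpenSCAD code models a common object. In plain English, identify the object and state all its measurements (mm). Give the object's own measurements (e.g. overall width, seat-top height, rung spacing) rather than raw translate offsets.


A simple wooden stool: a rectangular seat 355 mm (x) by 306 mm (y), 23 mm thick, top face at z = 433 mm, on four square legs, each 38×38 mm in cross-section. The legs rest on z = 0, each flush with a corner of the seat.


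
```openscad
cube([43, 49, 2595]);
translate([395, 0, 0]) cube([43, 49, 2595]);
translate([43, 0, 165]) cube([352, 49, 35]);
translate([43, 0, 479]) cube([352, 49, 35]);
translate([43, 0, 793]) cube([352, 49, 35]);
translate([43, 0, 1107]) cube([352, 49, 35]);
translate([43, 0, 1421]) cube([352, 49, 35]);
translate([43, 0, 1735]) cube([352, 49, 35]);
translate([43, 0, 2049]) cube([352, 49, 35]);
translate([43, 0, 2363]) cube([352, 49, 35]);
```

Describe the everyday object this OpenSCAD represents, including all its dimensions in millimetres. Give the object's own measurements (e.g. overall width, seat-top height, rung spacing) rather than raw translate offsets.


A straight ladder. Two 43×49 mm vertical rails, 2595 mm tall, stand 438 mm apart (outside-to-outside) with their front faces coplanar on the −y side. 8 rungs, each 49 mm deep and 35 mm tall, span between the inner faces of the rails, front faces flush with the rails. The lowest rung's underside is at z = 165 mm and rungs are spaced 314 mm apart (underside to underside).
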